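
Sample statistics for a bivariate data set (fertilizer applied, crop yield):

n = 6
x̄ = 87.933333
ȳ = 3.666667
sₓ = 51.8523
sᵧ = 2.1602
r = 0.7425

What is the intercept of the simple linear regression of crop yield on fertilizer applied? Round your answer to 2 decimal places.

0.95

b = r · sᵧ/sₓ = 0.7425 · 2.1602/51.8523 = 0.030933
a = ȳ − b·x̄ = 3.666667 − 0.030933·87.933333 = 0.946623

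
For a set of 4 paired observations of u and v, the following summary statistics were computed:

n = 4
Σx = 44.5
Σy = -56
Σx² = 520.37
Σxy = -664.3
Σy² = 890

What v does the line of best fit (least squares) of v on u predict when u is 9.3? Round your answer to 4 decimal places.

-11.0217

Sxx = Σx² − (Σx)²/n = 520.37 − 495.0625 = 25.3075
Sxy = Σxy − (Σx)(Σy)/n = -664.3 − (-623) = -41.3
b = Sxy/Sxx = -41.3/25.3075 = -1.631927
a = ȳ − b·x̄ = -14 − (-1.631927)·11.125 = 4.155191
ŷ(9.3) = a + b·9.3 = 4.155191 + (-1.631927)·9.3 = -11.021733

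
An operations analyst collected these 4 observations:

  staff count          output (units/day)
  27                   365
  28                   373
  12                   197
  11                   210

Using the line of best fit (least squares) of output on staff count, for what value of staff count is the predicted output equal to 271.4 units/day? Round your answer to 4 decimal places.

18.0574

n = 4, Σx = 78, Σy = 1145, Σxy = 24973, Σx² = 1778
Sxx = Σx² − (Σx)²/n = 1778 − 1521 = 257
Sxy = Σxy − (Σx)(Σy)/n = 24973 − 22327.5 = 2645.5
b = Sxy/Sxx = 2645.5/257 = 10.293774
a = ȳ − b·x̄ = 286.25 − 10.293774·19.5 = 85.521401
Set a + b·x = 271.4: x = (271.4 − 85.521401) / 10.293774 = 18.057380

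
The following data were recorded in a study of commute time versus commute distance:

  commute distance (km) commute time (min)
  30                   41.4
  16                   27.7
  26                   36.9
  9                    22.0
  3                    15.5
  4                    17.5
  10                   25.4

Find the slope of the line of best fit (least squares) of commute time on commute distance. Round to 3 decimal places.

n = 7, Σx = 98, Σy = 186.4, Σxy = 3213.1, Σx² = 2038
Sxx = Σx² − (Σx)²/n = 2038 − 1372 = 666
Sxy = Σxy − (Σx)(Σy)/n = 3213.1 − 2609.6 = 603.5
b = Sxy/Sxx = 603.5/666 = 0.906156

0.906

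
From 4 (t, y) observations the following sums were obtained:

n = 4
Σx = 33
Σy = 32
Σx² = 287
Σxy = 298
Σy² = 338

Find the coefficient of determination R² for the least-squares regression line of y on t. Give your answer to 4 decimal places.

0.9558

Sxx = Σx² − (Σx)²/n = 287 − 272.25 = 14.75
Sxy = Σxy − (Σx)(Σy)/n = 298 − 264 = 34
Syy = Σy² − (Σy)²/n = 338 − 256 = 82
R² = Sxy²/(Sxx·Syy) = (34)²/(14.75·82) = 0.955767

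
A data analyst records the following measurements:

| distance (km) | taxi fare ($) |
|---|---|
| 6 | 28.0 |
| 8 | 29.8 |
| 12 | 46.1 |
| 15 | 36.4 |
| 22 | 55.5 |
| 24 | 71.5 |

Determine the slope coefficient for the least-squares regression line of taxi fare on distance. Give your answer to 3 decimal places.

2.119

n = 6, Σx = 87, Σy = 267.3, Σxy = 4442.6, Σx² = 1529
Sxx = Σx² − (Σx)²/n = 1529 − 1261.5 = 267.5
Sxy = Σxy − (Σx)(Σy)/n = 4442.6 − 3875.85 = 566.75
b = Sxy/Sxx = 566.75/267.5 = 2.118692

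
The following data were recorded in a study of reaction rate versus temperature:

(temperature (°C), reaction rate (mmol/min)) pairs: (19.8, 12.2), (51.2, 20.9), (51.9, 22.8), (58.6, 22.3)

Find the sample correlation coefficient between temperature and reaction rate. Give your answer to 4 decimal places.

n = 4, Σx = 181.5, Σy = 78.2, Σxy = 3801.74, Σx² = 9141.05, Σy² = 1602.78
Sxx = Σx² − (Σx)²/n = 9141.05 − 8235.5625 = 905.4875
Sxy = Σxy − (Σx)(Σy)/n = 3801.74 − 3548.325 = 253.415
Syy = Σy² − (Σy)²/n = 1602.78 − 1528.81 = 73.97
r = Sxy/√(Sxx·Syy) = 253.415/√(66978.910375) = 253.415/258.802841 = 0.979182

0.9792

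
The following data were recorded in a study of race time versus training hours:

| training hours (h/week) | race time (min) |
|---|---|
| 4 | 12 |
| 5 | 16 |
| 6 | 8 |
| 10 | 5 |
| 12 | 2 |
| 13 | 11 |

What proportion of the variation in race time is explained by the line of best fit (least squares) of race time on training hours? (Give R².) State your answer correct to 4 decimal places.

0.3461

n = 6, Σx = 50, Σy = 54, Σxy = 393, Σx² = 490, Σy² = 614
Sxx = Σx² − (Σx)²/n = 490 − 416.666667 = 73.333333
Sxy = Σxy − (Σx)(Σy)/n = 393 − 450 = -57
Syy = Σy² − (Σy)²/n = 614 − 486 = 128
R² = Sxy²/(Sxx·Syy) = (-57)²/(73.333333·128) = 0.346129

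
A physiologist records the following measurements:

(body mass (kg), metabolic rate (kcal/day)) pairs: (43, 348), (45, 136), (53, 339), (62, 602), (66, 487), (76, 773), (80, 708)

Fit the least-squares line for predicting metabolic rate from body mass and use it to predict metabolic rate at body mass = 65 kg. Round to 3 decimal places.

n = 7, Σx = 425, Σy = 3393, Σxy = 223905, Σx² = 27059
Sxx = Σx² − (Σx)²/n = 27059 − 25803.571429 = 1255.428571
Sxy = Σxy − (Σx)(Σy)/n = 223905 − 206003.571429 = 17901.428571
b = Sxy/Sxx = 17901.428571/1255.428571 = 14.259217
a = ȳ − b·x̄ = 484.714286 − 14.259217·60.714286 = -381.023896
ŷ(65) = a + b·65 = -381.023896 + 14.259217·65 = 545.825216

545.825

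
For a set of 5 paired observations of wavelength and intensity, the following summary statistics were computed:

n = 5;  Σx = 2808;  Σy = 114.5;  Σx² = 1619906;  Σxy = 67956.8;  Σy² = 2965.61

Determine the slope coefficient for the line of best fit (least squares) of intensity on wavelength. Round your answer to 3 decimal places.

Sxx = Σx² − (Σx)²/n = 1619906 − 1576972.8 = 42933.2
Sxy = Σxy − (Σx)(Σy)/n = 67956.8 − 64303.2 = 3653.6
b = Sxy/Sxx = 3653.6/42933.2 = 0.085100

0.085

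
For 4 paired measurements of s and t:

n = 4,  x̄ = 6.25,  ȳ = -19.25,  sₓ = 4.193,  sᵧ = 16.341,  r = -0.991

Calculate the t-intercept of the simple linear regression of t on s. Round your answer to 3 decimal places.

4.888

b = r · sᵧ/sₓ = -0.991 · 16.341/4.193 = -3.862135
a = ȳ − b·x̄ = -19.25 − (-3.862135)·6.25 = 4.888342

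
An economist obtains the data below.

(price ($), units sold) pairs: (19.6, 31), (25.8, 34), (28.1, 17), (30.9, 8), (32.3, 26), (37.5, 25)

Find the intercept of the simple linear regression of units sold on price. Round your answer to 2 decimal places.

n = 6, Σx = 174.2, Σy = 141, Σxy = 3987, Σx² = 5243.76
Sxx = Σx² − (Σx)²/n = 5243.76 − 5057.606667 = 186.153333
Sxy = Σxy − (Σx)(Σy)/n = 3987 − 4093.7 = -106.7
b = Sxy/Sxx = -106.7/186.153333 = -0.573183
a = ȳ − b·x̄ = 23.5 − (-0.573183)·29.033333 = 40.141425

40.14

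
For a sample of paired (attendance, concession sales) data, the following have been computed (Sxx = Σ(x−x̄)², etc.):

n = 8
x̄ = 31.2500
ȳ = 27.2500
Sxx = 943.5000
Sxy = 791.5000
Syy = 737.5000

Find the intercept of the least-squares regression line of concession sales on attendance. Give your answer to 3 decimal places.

b = Sxy/Sxx = 791.5/943.5 = 0.838898
a = ȳ − b·x̄ = 27.25 − 0.838898·31.25 = 1.034446

1.034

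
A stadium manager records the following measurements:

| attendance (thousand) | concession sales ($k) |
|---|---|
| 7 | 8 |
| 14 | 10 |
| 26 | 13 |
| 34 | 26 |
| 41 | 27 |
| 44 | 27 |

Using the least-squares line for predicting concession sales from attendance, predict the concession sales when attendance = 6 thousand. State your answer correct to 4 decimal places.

5.8699

n = 6, Σx = 166, Σy = 111, Σxy = 3713, Σx² = 5694
Sxx = Σx² − (Σx)²/n = 5694 − 4592.666667 = 1101.333333
Sxy = Σxy − (Σx)(Σy)/n = 3713 − 3071 = 642
b = Sxy/Sxx = 642/1101.333333 = 0.582930
a = ȳ − b·x̄ = 18.5 − 0.582930·27.666667 = 2.372276
ŷ(6) = a + b·6 = 2.372276 + 0.582930·6 = 5.869855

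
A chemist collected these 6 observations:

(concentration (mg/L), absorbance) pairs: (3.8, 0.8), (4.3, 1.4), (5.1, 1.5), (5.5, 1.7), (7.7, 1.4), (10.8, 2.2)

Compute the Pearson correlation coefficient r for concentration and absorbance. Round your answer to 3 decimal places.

n = 6, Σx = 37.2, Σy = 9, Σxy = 60.6, Σx² = 265.12, Σy² = 14.54
Sxx = Σx² − (Σx)²/n = 265.12 − 230.64 = 34.48
Sxy = Σxy − (Σx)(Σy)/n = 60.6 − 55.8 = 4.8
Syy = Σy² − (Σy)²/n = 14.54 − 13.5 = 1.04
r = Sxy/√(Sxx·Syy) = 4.8/√(35.8592) = 4.8/5.988255 = 0.801569

0.802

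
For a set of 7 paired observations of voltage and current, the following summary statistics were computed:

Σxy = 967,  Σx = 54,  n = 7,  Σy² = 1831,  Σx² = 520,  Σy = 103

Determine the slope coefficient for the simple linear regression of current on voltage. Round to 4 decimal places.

Sxx = Σx² − (Σx)²/n = 520 − 416.571429 = 103.428571
Sxy = Σxy − (Σx)(Σy)/n = 967 − 794.571429 = 172.428571
b = Sxy/Sxx = 172.428571/103.428571 = 1.667127

1.6671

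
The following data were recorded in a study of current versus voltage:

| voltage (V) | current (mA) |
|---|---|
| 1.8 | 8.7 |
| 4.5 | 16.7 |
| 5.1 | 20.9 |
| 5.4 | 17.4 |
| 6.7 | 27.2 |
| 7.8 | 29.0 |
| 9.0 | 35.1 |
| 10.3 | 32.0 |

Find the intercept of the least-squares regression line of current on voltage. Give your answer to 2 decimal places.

n = 8, Σx = 50.6, Σy = 187, Σxy = 1345.3, Σx² = 371.48
Sxx = Σx² − (Σx)²/n = 371.48 − 320.045 = 51.435
Sxy = Σxy − (Σx)(Σy)/n = 1345.3 − 1182.775 = 162.525
b = Sxy/Sxx = 162.525/51.435 = 3.159813
a = ȳ − b·x̄ = 23.375 − 3.159813·6.325 = 3.389181

3.39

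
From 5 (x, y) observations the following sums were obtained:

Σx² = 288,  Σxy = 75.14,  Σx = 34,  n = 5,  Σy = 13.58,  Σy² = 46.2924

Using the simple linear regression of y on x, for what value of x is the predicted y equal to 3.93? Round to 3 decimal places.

2.792

Sxx = Σx² − (Σx)²/n = 288 − 231.2 = 56.8
Sxy = Σxy − (Σx)(Σy)/n = 75.14 − 92.344 = -17.204
b = Sxy/Sxx = -17.204/56.8 = -0.302887
a = ȳ − b·x̄ = 2.716 − (-0.302887)·6.8 = 4.775634
Set a + b·x = 3.93: x = (3.93 − 4.775634) / (-0.302887) = 2.791909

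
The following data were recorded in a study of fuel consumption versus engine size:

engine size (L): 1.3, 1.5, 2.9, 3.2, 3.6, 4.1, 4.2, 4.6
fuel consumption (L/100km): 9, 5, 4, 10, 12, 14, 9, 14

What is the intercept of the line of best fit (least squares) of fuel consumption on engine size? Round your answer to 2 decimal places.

n = 8, Σx = 25.4, Σy = 77, Σxy = 265.6, Σx² = 91.16
Sxx = Σx² − (Σx)²/n = 91.16 − 80.645 = 10.515
Sxy = Σxy − (Σx)(Σy)/n = 265.6 − 244.475 = 21.125
b = Sxy/Sxx = 21.125/10.515 = 2.009035
a = ȳ − b·x̄ = 9.625 − 2.009035·3.175 = 3.246315

3.25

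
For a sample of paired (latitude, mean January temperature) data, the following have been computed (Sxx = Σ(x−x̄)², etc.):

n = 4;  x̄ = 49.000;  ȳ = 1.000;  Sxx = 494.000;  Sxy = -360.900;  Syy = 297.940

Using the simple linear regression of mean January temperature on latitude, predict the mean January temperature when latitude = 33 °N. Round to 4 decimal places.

12.6891

b = Sxy/Sxx = -360.9/494 = -0.730567
a = ȳ − b·x̄ = 1 − (-0.730567)·49 = 36.797773
ŷ(33) = a + b·33 = 36.797773 + (-0.730567)·33 = 12.689069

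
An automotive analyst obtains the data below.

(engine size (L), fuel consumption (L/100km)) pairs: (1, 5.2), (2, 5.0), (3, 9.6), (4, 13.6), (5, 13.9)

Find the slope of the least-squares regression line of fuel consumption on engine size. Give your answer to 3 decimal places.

n = 5, Σx = 15, Σy = 47.3, Σxy = 167.9, Σx² = 55
Sxx = Σx² − (Σx)²/n = 55 − 45 = 10
Sxy = Σxy − (Σx)(Σy)/n = 167.9 − 141.9 = 26
b = Sxy/Sxx = 26/10 = 2.6

2.600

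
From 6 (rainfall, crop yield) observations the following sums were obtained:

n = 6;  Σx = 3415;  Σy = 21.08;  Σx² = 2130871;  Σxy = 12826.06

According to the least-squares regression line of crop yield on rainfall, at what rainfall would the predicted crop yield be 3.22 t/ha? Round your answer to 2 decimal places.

502.86

Sxx = Σx² − (Σx)²/n = 2130871 − 1943704.166667 = 187166.833333
Sxy = Σxy − (Σx)(Σy)/n = 12826.06 − 11998.033333 = 828.026667
b = Sxy/Sxx = 828.026667/187166.833333 = 0.004424
a = ȳ − b·x̄ = 3.513333 − 0.004424·569.166667 = 0.995338
Set a + b·x = 3.22: x = (3.22 − 0.995338) / 0.004424 = 502.861711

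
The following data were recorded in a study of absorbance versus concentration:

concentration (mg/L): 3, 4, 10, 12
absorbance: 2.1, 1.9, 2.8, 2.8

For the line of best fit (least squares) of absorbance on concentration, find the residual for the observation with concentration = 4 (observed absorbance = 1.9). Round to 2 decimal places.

-0.17

n = 4, Σx = 29, Σy = 9.6, Σxy = 75.5, Σx² = 269
Sxx = Σx² − (Σx)²/n = 269 − 210.25 = 58.75
Sxy = Σxy − (Σx)(Σy)/n = 75.5 − 69.6 = 5.9
b = Sxy/Sxx = 5.9/58.75 = 0.100426
a = ȳ − b·x̄ = 2.4 − 0.100426·7.25 = 1.671915
ŷ(4) = 1.671915 + 0.100426·4 = 2.073617
residual = y − ŷ = 1.9 − 2.073617 = -0.173617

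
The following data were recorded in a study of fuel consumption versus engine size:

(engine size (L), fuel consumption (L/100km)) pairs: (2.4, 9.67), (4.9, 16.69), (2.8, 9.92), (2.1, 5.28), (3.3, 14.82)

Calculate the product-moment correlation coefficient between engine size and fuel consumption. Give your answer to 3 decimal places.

0.899

n = 5, Σx = 15.5, Σy = 56.38, Σxy = 192.759, Σx² = 52.91, Σy² = 717.9822
Sxx = Σx² − (Σx)²/n = 52.91 − 48.05 = 4.86
Sxy = Σxy − (Σx)(Σy)/n = 192.759 − 174.778 = 17.981
Syy = Σy² − (Σy)²/n = 717.9822 − 635.74088 = 82.24132
r = Sxy/√(Sxx·Syy) = 17.981/√(399.692815) = 17.981/19.992319 = 0.899395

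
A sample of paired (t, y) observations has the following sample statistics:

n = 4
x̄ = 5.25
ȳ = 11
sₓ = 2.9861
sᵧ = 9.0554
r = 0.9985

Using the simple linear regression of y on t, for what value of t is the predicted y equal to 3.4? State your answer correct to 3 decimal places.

b = r · sᵧ/sₓ = 0.9985 · 9.0554/2.9861 = 3.027969
a = ȳ − b·x̄ = 11 − 3.027969·5.25 = -4.896835
Set a + b·x = 3.4: x = (3.4 − (-4.896835)) / 3.027969 = 2.740066

2.740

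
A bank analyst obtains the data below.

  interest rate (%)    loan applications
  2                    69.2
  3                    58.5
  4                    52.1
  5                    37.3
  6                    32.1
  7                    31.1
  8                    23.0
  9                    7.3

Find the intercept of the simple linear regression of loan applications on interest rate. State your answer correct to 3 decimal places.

83.283

n = 8, Σx = 44, Σy = 310.6, Σxy = 1368.8, Σx² = 284
Sxx = Σx² − (Σx)²/n = 284 − 242 = 42
Sxy = Σxy − (Σx)(Σy)/n = 1368.8 − 1708.3 = -339.5
b = Sxy/Sxx = -339.5/42 = -8.083333
a = ȳ − b·x̄ = 38.825 − (-8.083333)·5.5 = 83.283333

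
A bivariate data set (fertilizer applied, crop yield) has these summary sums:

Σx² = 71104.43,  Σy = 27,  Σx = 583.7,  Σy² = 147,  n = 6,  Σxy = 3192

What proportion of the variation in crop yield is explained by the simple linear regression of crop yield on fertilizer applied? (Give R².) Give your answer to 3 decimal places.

0.875

Sxx = Σx² − (Σx)²/n = 71104.43 − 56784.281667 = 14320.148333
Sxy = Σxy − (Σx)(Σy)/n = 3192 − 2626.65 = 565.35
Syy = Σy² − (Σy)²/n = 147 − 121.5 = 25.5
R² = Sxy²/(Sxx·Syy) = (565.35)²/(14320.148333·25.5) = 0.875280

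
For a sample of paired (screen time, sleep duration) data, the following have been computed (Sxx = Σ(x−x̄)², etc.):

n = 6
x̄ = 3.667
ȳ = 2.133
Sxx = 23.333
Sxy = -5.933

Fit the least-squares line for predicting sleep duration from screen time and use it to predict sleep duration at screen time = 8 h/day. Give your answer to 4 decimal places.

b = Sxy/Sxx = -5.933/23.333 = -0.254275
a = ȳ − b·x̄ = 2.133 − (-0.254275)·3.667 = 3.065427
ŷ(8) = a + b·8 = 3.065427 + (-0.254275)·8 = 1.031226

1.0312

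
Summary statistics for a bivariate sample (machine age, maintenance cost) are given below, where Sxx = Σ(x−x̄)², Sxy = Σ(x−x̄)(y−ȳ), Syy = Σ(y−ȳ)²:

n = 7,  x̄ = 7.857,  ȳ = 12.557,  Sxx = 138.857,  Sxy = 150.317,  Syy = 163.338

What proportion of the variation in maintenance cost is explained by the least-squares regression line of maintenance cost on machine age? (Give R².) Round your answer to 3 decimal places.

R² = Sxy²/(Sxx·Syy) = (150.317)²/(138.857·163.338) = 0.996234

0.996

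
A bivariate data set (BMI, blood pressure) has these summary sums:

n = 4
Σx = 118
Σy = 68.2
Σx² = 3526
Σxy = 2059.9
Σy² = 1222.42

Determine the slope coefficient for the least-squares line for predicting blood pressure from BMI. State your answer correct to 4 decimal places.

1.0667

Sxx = Σx² − (Σx)²/n = 3526 − 3481 = 45
Sxy = Σxy − (Σx)(Σy)/n = 2059.9 − 2011.9 = 48
b = Sxy/Sxx = 48/45 = 1.066667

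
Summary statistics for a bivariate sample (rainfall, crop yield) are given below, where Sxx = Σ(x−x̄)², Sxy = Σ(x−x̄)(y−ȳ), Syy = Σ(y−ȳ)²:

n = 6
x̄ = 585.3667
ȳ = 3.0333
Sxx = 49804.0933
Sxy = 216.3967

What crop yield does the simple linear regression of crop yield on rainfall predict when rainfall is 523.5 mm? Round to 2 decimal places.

2.76

b = Sxy/Sxx = 216.3967/49804.0933 = 0.004345
a = ȳ − b·x̄ = 3.0333 − 0.004345·585.3667 = 0.489906
ŷ(523.5) = a + b·523.5 = 0.489906 + 0.004345·523.5 = 2.764492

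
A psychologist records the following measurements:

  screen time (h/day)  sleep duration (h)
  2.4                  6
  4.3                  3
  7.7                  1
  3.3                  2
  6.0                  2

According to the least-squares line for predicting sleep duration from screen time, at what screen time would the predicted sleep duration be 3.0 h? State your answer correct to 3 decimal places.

n = 5, Σx = 23.7, Σy = 14, Σxy = 53.6, Σx² = 130.43
Sxx = Σx² − (Σx)²/n = 130.43 − 112.338 = 18.092
Sxy = Σxy − (Σx)(Σy)/n = 53.6 − 66.36 = -12.76
b = Sxy/Sxx = -12.76/18.092 = -0.705284
a = ȳ − b·x̄ = 2.8 − (-0.705284)·4.74 = 6.143047
Set a + b·x = 3.0: x = (3.0 − 6.143047) / (-0.705284) = 4.456426

4.456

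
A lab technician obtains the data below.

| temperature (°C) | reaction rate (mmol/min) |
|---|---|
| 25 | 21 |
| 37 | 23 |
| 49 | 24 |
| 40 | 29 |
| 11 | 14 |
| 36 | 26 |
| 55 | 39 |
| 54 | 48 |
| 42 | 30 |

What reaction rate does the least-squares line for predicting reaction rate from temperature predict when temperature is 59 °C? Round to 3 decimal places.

40.347

n = 9, Σx = 349, Σy = 254, Σxy = 10799, Σx² = 15117
Sxx = Σx² − (Σx)²/n = 15117 − 13533.444444 = 1583.555556
Sxy = Σxy − (Σx)(Σy)/n = 10799 − 9849.555556 = 949.444444
b = Sxy/Sxx = 949.444444/1583.555556 = 0.599565
a = ȳ − b·x̄ = 28.222222 − 0.599565·38.777778 = 4.972425
ŷ(59) = a + b·59 = 4.972425 + 0.599565·59 = 40.346758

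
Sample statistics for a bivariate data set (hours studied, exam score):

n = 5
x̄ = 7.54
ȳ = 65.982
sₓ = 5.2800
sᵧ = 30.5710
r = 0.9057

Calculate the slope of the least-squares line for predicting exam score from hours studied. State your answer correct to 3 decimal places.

b = r · sᵧ/sₓ = 0.9057 · 30.571/5.28 = 5.243969

5.244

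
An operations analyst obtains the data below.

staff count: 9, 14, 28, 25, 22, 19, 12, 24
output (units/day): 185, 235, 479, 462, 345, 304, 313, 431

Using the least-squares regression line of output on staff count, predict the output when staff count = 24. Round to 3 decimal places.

n = 8, Σx = 153, Σy = 2754, Σxy = 57383, Σx² = 3251
Sxx = Σx² − (Σx)²/n = 3251 − 2926.125 = 324.875
Sxy = Σxy − (Σx)(Σy)/n = 57383 − 52670.25 = 4712.75
b = Sxy/Sxx = 4712.75/324.875 = 14.506349
a = ȳ − b·x̄ = 344.25 − 14.506349·19.125 = 66.816083
ŷ(24) = a + b·24 = 66.816083 + 14.506349·24 = 414.968449

414.968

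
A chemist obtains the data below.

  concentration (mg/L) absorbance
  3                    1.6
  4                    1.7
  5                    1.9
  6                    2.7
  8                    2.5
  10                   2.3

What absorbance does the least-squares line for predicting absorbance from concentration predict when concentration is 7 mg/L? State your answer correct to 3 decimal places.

2.237

n = 6, Σx = 36, Σy = 12.7, Σxy = 80.3, Σx² = 250
Sxx = Σx² − (Σx)²/n = 250 − 216 = 34
Sxy = Σxy − (Σx)(Σy)/n = 80.3 − 76.2 = 4.1
b = Sxy/Sxx = 4.1/34 = 0.120588
a = ȳ − b·x̄ = 2.116667 − 0.120588·6 = 1.393137
ŷ(7) = a + b·7 = 1.393137 + 0.120588·7 = 2.237255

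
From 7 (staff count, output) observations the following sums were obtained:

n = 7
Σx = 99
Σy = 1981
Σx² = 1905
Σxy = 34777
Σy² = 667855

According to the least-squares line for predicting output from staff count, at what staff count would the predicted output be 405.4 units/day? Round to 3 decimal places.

Sxx = Σx² − (Σx)²/n = 1905 − 1400.142857 = 504.857143
Sxy = Σxy − (Σx)(Σy)/n = 34777 − 28017 = 6760
b = Sxy/Sxx = 6760/504.857143 = 13.389926
a = ȳ − b·x̄ = 283 − 13.389926·14.142857 = 93.628183
Set a + b·x = 405.4: x = (405.4 − 93.628183) / 13.389926 = 23.284057

23.284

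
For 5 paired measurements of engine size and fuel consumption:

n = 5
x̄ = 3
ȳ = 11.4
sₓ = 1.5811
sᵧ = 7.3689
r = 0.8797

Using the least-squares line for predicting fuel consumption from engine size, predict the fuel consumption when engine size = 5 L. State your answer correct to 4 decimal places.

b = r · sᵧ/sₓ = 0.8797 · 7.3689/1.5811 = 4.099944
a = ȳ − b·x̄ = 11.4 − 4.099944·3 = -0.899832
ŷ(5) = a + b·5 = -0.899832 + 4.099944·5 = 19.599888

19.5999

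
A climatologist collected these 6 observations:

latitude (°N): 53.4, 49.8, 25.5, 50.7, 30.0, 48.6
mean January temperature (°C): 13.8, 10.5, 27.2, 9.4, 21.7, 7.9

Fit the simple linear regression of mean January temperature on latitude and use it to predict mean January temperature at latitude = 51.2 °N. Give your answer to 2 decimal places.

n = 6, Σx = 258, Σy = 90.5, Σxy = 3464.94, Σx² = 11814.3
Sxx = Σx² − (Σx)²/n = 11814.3 − 11094 = 720.3
Sxy = Σxy − (Σx)(Σy)/n = 3464.94 − 3891.5 = -426.56
b = Sxy/Sxx = -426.56/720.3 = -0.592198
a = ȳ − b·x̄ = 15.083333 − (-0.592198)·43 = 40.547834
ŷ(51.2) = a + b·51.2 = 40.547834 + (-0.592198)·51.2 = 10.227312

10.23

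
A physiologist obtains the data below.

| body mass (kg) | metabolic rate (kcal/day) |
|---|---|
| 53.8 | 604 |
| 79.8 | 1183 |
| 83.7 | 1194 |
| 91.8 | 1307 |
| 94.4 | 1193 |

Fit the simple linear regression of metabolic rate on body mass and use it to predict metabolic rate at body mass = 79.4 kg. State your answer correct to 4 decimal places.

n = 5, Σx = 403.5, Σy = 5481, Σxy = 459438.2, Σx² = 33606.77
Sxx = Σx² − (Σx)²/n = 33606.77 − 32562.45 = 1044.32
Sxy = Σxy − (Σx)(Σy)/n = 459438.2 − 442316.7 = 17121.5
b = Sxy/Sxx = 17121.5/1044.32 = 16.394879
a = ȳ − b·x̄ = 1096.2 − 16.394879·80.7 = -226.866732
ŷ(79.4) = a + b·79.4 = -226.866732 + 16.394879·79.4 = 1074.886657

1074.8867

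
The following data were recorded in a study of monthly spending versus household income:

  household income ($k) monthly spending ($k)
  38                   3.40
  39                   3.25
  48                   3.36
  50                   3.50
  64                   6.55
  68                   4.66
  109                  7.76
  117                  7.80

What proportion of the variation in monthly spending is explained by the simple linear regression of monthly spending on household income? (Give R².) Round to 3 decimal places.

n = 8, Σx = 533, Σy = 40.28, Σxy = 3086.75, Σx² = 42059, Σy² = 231.3378
Sxx = Σx² − (Σx)²/n = 42059 − 35511.125 = 6547.875
Sxy = Σxy − (Σx)(Σy)/n = 3086.75 − 2683.655 = 403.095
Syy = Σy² − (Σy)²/n = 231.3378 − 202.8098 = 28.528
R² = Sxy²/(Sxx·Syy) = (403.095)²/(6547.875·28.528) = 0.869847

0.870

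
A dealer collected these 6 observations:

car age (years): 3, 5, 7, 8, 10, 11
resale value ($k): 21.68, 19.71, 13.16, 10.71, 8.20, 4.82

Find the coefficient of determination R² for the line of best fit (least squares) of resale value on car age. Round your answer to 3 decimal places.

n = 6, Σx = 44, Σy = 78.28, Σxy = 476.41, Σx² = 368, Σy² = 1236.8686
Sxx = Σx² − (Σx)²/n = 368 − 322.666667 = 45.333333
Sxy = Σxy − (Σx)(Σy)/n = 476.41 − 574.053333 = -97.643333
Syy = Σy² − (Σy)²/n = 1236.8686 − 1021.293067 = 215.575533
R² = Sxy²/(Sxx·Syy) = (-97.643333)²/(45.333333·215.575533) = 0.975592

0.976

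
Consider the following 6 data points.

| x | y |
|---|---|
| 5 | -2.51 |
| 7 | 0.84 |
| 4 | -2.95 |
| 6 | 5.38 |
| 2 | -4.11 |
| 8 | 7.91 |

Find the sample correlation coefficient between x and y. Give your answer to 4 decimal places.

0.8397

n = 6, Σx = 32, Σy = 4.56, Σxy = 68.87, Σx² = 194, Σy² = 124.1128
Sxx = Σx² − (Σx)²/n = 194 − 170.666667 = 23.333333
Sxy = Σxy − (Σx)(Σy)/n = 68.87 − 24.32 = 44.55
Syy = Σy² − (Σy)²/n = 124.1128 − 3.4656 = 120.6472
r = Sxy/√(Sxx·Syy) = 44.55/√(2815.101333) = 44.55/53.057529 = 0.839655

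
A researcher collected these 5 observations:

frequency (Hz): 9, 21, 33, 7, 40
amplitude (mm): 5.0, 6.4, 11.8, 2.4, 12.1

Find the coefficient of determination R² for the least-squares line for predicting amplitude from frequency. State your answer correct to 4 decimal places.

n = 5, Σx = 110, Σy = 37.7, Σxy = 1069.6, Σx² = 3260, Σy² = 357.37
Sxx = Σx² − (Σx)²/n = 3260 − 2420 = 840
Sxy = Σxy − (Σx)(Σy)/n = 1069.6 − 829.4 = 240.2
Syy = Σy² − (Σy)²/n = 357.37 − 284.258 = 73.112
R² = Sxy²/(Sxx·Syy) = (240.2)²/(840·73.112) = 0.939459

0.9395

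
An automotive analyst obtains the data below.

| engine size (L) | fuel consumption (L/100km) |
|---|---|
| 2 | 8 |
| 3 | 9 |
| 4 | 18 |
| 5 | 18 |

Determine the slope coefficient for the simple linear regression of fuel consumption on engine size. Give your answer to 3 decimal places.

3.900

n = 4, Σx = 14, Σy = 53, Σxy = 205, Σx² = 54
Sxx = Σx² − (Σx)²/n = 54 − 49 = 5
Sxy = Σxy − (Σx)(Σy)/n = 205 − 185.5 = 19.5
b = Sxy/Sxx = 19.5/5 = 3.9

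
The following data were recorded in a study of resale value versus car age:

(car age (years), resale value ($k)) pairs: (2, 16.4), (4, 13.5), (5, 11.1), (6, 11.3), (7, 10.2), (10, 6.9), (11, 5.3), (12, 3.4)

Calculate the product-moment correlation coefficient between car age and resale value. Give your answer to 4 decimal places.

n = 8, Σx = 57, Σy = 78.1, Σxy = 449.6, Σx² = 495, Σy² = 893.41
Sxx = Σx² − (Σx)²/n = 495 − 406.125 = 88.875
Sxy = Σxy − (Σx)(Σy)/n = 449.6 − 556.4625 = -106.8625
Syy = Σy² − (Σy)²/n = 893.41 − 762.45125 = 130.95875
r = Sxy/√(Sxx·Syy) = -106.8625/√(11638.958906) = -106.8625/107.884007 = -0.990531

-0.9905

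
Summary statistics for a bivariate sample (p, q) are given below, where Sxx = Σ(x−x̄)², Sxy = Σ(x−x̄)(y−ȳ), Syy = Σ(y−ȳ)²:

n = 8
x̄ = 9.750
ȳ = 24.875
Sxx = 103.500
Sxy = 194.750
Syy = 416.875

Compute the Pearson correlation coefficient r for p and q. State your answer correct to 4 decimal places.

0.9376

r = Sxy/√(Sxx·Syy) = 194.75/√(43146.5625) = 194.75/207.717506 = 0.937571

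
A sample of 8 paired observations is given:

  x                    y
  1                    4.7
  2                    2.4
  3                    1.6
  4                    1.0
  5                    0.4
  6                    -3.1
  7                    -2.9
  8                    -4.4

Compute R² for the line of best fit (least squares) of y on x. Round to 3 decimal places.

0.950

n = 8, Σx = 36, Σy = -0.3, Σxy = -53.8, Σx² = 204, Σy² = 68.95
Sxx = Σx² − (Σx)²/n = 204 − 162 = 42
Sxy = Σxy − (Σx)(Σy)/n = -53.8 − (-1.35) = -52.45
Syy = Σy² − (Σy)²/n = 68.95 − 0.01125 = 68.93875
R² = Sxy²/(Sxx·Syy) = (-52.45)²/(42·68.93875) = 0.950120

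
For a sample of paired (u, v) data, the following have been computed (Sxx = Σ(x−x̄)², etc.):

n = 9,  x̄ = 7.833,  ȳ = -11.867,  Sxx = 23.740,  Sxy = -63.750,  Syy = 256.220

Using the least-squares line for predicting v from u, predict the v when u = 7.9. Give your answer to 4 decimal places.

-12.0469

b = Sxy/Sxx = -63.75/23.74 = -2.685341
a = ȳ − b·x̄ = -11.867 − (-2.685341)·7.833 = 9.167278
ŷ(7.9) = a + b·7.9 = 9.167278 + (-2.685341)·7.9 = -12.046918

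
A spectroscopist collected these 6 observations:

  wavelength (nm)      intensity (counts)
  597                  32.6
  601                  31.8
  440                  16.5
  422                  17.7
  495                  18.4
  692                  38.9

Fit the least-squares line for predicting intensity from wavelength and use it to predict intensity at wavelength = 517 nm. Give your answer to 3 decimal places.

23.842

n = 6, Σx = 3247, Σy = 155.9, Σxy = 89330.2, Σx² = 1813183
Sxx = Σx² − (Σx)²/n = 1813183 − 1757168.166667 = 56014.833333
Sxy = Σxy − (Σx)(Σy)/n = 89330.2 − 84367.883333 = 4962.316667
b = Sxy/Sxx = 4962.316667/56014.833333 = 0.088589
a = ȳ − b·x̄ = 25.983333 − 0.088589·541.166667 = -21.958260
ŷ(517) = a + b·517 = -21.958260 + 0.088589·517 = 23.842424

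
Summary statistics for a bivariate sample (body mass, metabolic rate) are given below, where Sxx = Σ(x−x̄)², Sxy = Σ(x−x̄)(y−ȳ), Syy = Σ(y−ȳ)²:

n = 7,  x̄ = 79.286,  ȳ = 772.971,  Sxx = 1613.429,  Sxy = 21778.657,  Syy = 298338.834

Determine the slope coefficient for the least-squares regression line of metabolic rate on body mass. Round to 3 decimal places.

13.498

b = Sxy/Sxx = 21778.657/1613.429 = 13.498367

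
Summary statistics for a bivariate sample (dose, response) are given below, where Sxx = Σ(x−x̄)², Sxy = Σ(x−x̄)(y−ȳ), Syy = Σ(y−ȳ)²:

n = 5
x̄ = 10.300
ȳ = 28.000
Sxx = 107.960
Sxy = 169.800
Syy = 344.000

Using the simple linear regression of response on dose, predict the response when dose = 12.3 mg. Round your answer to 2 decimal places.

31.15

b = Sxy/Sxx = 169.8/107.96 = 1.572805
a = ȳ − b·x̄ = 28 − 1.572805·10.3 = 11.800111
ŷ(12.3) = a + b·12.3 = 11.800111 + 1.572805·12.3 = 31.145609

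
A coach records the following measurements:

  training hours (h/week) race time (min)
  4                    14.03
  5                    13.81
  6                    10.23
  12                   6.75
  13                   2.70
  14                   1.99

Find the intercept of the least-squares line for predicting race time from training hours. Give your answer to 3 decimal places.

n = 6, Σx = 54, Σy = 49.51, Σxy = 330.51, Σx² = 586
Sxx = Σx² − (Σx)²/n = 586 − 486 = 100
Sxy = Σxy − (Σx)(Σy)/n = 330.51 − 445.59 = -115.08
b = Sxy/Sxx = -115.08/100 = -1.1508
a = ȳ − b·x̄ = 8.251667 − (-1.1508)·9 = 18.608867

18.609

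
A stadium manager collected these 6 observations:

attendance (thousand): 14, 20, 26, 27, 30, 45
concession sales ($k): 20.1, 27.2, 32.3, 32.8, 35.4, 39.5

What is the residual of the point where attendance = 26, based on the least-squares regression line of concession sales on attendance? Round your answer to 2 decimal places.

1.69

n = 6, Σx = 162, Σy = 187.3, Σxy = 5390.3, Σx² = 4926
Sxx = Σx² − (Σx)²/n = 4926 − 4374 = 552
Sxy = Σxy − (Σx)(Σy)/n = 5390.3 − 5057.1 = 333.2
b = Sxy/Sxx = 333.2/552 = 0.603623
a = ȳ − b·x̄ = 31.216667 − 0.603623·27 = 14.918841
ŷ(26) = 14.918841 + 0.603623·26 = 30.613043
residual = y − ŷ = 32.3 − 30.613043 = 1.686957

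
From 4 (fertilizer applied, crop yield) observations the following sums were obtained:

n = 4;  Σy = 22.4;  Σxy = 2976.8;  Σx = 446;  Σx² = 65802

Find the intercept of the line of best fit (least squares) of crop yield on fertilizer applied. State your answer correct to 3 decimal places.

Sxx = Σx² − (Σx)²/n = 65802 − 49729 = 16073
Sxy = Σxy − (Σx)(Σy)/n = 2976.8 − 2497.6 = 479.2
b = Sxy/Sxx = 479.2/16073 = 0.029814
a = ȳ − b·x̄ = 5.6 − 0.029814·111.5 = 2.275742

2.276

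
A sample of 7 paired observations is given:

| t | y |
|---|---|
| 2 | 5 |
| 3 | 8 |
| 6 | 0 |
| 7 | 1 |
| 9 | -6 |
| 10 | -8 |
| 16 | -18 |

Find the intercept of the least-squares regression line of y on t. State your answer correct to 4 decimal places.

11.2853

n = 7, Σx = 53, Σy = -18, Σxy = -381, Σx² = 535
Sxx = Σx² − (Σx)²/n = 535 − 401.285714 = 133.714286
Sxy = Σxy − (Σx)(Σy)/n = -381 − (-136.285714) = -244.714286
b = Sxy/Sxx = -244.714286/133.714286 = -1.830128
a = ȳ − b·x̄ = -2.571429 − (-1.830128)·7.571429 = 11.285256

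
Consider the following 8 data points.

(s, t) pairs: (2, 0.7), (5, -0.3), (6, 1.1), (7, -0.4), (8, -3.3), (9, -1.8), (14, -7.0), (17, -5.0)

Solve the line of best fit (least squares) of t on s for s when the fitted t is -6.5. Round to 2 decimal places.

17.20

n = 8, Σx = 68, Σy = -16, Σxy = -221.9, Σx² = 744
Sxx = Σx² − (Σx)²/n = 744 − 578 = 166
Sxy = Σxy − (Σx)(Σy)/n = -221.9 − (-136) = -85.9
b = Sxy/Sxx = -85.9/166 = -0.517470
a = ȳ − b·x̄ = -2 − (-0.517470)·8.5 = 2.398494
Set a + b·x = -6.5: x = (-6.5 − 2.398494) / (-0.517470) = 17.196158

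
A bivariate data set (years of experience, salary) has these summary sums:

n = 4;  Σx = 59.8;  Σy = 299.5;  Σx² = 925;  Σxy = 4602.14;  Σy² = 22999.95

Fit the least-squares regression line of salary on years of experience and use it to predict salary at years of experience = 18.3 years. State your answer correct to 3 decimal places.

88.346

Sxx = Σx² − (Σx)²/n = 925 − 894.01 = 30.99
Sxy = Σxy − (Σx)(Σy)/n = 4602.14 − 4477.525 = 124.615
b = Sxy/Sxx = 124.615/30.99 = 4.021136
a = ȳ − b·x̄ = 74.875 − 4.021136·14.95 = 14.759019
ŷ(18.3) = a + b·18.3 = 14.759019 + 4.021136·18.3 = 88.345805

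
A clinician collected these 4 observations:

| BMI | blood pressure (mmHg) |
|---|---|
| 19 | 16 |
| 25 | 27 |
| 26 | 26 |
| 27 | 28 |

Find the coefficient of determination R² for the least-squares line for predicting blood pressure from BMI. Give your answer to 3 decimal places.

0.960

n = 4, Σx = 97, Σy = 97, Σxy = 2411, Σx² = 2391, Σy² = 2445
Sxx = Σx² − (Σx)²/n = 2391 − 2352.25 = 38.75
Sxy = Σxy − (Σx)(Σy)/n = 2411 − 2352.25 = 58.75
Syy = Σy² − (Σy)²/n = 2445 − 2352.25 = 92.75
R² = Sxy²/(Sxx·Syy) = (58.75)²/(38.75·92.75) = 0.960351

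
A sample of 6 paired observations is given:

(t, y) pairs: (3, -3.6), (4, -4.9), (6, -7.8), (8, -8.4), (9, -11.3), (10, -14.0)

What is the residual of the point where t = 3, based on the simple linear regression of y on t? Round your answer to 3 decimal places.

-0.186

n = 6, Σx = 40, Σy = -50, Σxy = -386.1, Σx² = 306
Sxx = Σx² − (Σx)²/n = 306 − 266.666667 = 39.333333
Sxy = Σxy − (Σx)(Σy)/n = -386.1 − (-333.333333) = -52.766667
b = Sxy/Sxx = -52.766667/39.333333 = -1.341525
a = ȳ − b·x̄ = -8.333333 − (-1.341525)·6.666667 = 0.610169
ŷ(3) = 0.610169 + (-1.341525)·3 = -3.414407
residual = y − ŷ = -3.6 − (-3.414407) = -0.185593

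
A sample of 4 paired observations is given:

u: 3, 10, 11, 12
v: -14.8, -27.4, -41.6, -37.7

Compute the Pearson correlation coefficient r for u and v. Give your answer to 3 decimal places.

-0.919

n = 4, Σx = 36, Σy = -121.5, Σxy = -1228.4, Σx² = 374, Σy² = 4121.65
Sxx = Σx² − (Σx)²/n = 374 − 324 = 50
Sxy = Σxy − (Σx)(Σy)/n = -1228.4 − (-1093.5) = -134.9
Syy = Σy² − (Σy)²/n = 4121.65 − 3690.5625 = 431.0875
r = Sxy/√(Sxx·Syy) = -134.9/√(21554.375) = -134.9/146.814083 = -0.918849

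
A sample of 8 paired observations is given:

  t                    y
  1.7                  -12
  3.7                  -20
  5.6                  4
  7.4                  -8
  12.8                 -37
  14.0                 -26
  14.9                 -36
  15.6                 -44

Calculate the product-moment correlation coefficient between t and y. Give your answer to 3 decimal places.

-0.786

n = 8, Σx = 75.7, Σy = -179, Σxy = -2191.6, Σx² = 927.91, Σy² = 5901
Sxx = Σx² − (Σx)²/n = 927.91 − 716.31125 = 211.59875
Sxy = Σxy − (Σx)(Σy)/n = -2191.6 − (-1693.7875) = -497.8125
Syy = Σy² − (Σy)²/n = 5901 − 4005.125 = 1895.875
r = Sxy/√(Sxx·Syy) = -497.8125/√(401164.780156) = -497.8125/633.375702 = -0.785967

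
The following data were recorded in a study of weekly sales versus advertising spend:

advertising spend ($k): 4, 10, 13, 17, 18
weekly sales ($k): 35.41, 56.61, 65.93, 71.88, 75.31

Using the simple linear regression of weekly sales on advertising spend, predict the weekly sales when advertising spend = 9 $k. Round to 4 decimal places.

n = 5, Σx = 62, Σy = 305.14, Σxy = 4142.37, Σx² = 898
Sxx = Σx² − (Σx)²/n = 898 − 768.8 = 129.2
Sxy = Σxy − (Σx)(Σy)/n = 4142.37 − 3783.736 = 358.634
b = Sxy/Sxx = 358.634/129.2 = 2.775805
a = ȳ − b·x̄ = 61.028 − 2.775805·12.4 = 26.608019
ŷ(9) = a + b·9 = 26.608019 + 2.775805·9 = 51.590263

51.5903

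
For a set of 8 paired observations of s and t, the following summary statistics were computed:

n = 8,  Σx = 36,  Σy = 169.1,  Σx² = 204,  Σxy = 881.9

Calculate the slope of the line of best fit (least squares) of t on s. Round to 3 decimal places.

2.880

Sxx = Σx² − (Σx)²/n = 204 − 162 = 42
Sxy = Σxy − (Σx)(Σy)/n = 881.9 − 760.95 = 120.95
b = Sxy/Sxx = 120.95/42 = 2.879762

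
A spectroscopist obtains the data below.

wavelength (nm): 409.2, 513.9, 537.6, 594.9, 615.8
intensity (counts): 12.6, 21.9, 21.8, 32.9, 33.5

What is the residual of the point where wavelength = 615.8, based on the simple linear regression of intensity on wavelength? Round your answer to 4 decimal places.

n = 5, Σx = 2671.4, Σy = 122.7, Σxy = 68331.52, Σx² = 1453667.26
Sxx = Σx² − (Σx)²/n = 1453667.26 − 1427275.592 = 26391.668
Sxy = Σxy − (Σx)(Σy)/n = 68331.52 − 65556.156 = 2775.364
b = Sxy/Sxx = 2775.364/26391.668 = 0.105161
a = ȳ − b·x̄ = 24.54 − 0.105161·534.28 = -31.645213
ŷ(615.8) = -31.645213 + 0.105161·615.8 = 33.112693
residual = y − ŷ = 33.5 − 33.112693 = 0.387307

0.3873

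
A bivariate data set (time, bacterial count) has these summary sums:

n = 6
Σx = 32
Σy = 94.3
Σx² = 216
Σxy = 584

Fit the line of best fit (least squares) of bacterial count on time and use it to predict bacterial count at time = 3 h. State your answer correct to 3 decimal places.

Sxx = Σx² − (Σx)²/n = 216 − 170.666667 = 45.333333
Sxy = Σxy − (Σx)(Σy)/n = 584 − 502.933333 = 81.066667
b = Sxy/Sxx = 81.066667/45.333333 = 1.788235
a = ȳ − b·x̄ = 15.716667 − 1.788235·5.333333 = 6.179412
ŷ(3) = a + b·3 = 6.179412 + 1.788235·3 = 11.544118

11.544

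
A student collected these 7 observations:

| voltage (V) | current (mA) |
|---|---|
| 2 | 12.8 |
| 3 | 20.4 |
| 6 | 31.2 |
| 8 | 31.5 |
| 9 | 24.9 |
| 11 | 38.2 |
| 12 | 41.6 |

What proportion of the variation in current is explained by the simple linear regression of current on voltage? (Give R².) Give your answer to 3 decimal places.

n = 7, Σx = 51, Σy = 200.6, Σxy = 1669.5, Σx² = 459, Σy² = 6355.5
Sxx = Σx² − (Σx)²/n = 459 − 371.571429 = 87.428571
Sxy = Σxy − (Σx)(Σy)/n = 1669.5 − 1461.514286 = 207.985714
Syy = Σy² − (Σy)²/n = 6355.5 − 5748.622857 = 606.877143
R² = Sxy²/(Sxx·Syy) = (207.985714)²/(87.428571·606.877143) = 0.815291

0.815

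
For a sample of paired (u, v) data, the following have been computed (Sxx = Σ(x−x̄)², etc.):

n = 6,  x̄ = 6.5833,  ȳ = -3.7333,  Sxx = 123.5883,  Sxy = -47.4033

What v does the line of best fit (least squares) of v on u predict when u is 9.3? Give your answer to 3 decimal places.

-4.775

b = Sxy/Sxx = -47.4033/123.5883 = -0.383558
a = ȳ − b·x̄ = -3.7333 − (-0.383558)·6.5833 = -1.208222
ŷ(9.3) = a + b·9.3 = -1.208222 + (-0.383558)·9.3 = -4.775312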